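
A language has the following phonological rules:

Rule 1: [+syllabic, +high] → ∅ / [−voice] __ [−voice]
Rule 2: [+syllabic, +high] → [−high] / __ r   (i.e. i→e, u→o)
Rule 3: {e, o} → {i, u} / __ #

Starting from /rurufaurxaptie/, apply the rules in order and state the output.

rorufaorxaptii

Rule 1 (high vowel syncope): no segment meets the environment; /rurufaurxaptie/ is unchanged.
Rule 2 (pre-rhotic lowering): /u/ is a high vowel immediately before /r/, so it lowers to [o]. /u/ is a high vowel immediately before /r/, so it lowers to [o]. /rurufaurxaptie/ → rorufaorxaptie.
Rule 3 (final vowel raising): /e/ is a mid vowel in word-final position, so it raises to [i]. /rorufaorxaptie/ → rorufaorxaptii.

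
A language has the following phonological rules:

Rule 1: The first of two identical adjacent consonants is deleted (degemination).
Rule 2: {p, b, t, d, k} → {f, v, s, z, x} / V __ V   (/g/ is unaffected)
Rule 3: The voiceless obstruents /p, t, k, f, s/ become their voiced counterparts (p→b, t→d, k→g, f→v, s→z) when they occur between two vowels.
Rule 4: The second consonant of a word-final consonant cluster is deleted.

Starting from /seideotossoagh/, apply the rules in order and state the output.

Rule 1 (degemination): /ss/ is a geminate; the first /s/ deletes. /seideotossoagh/ → seideotosoagh.
Rule 2 (intervocalic spirantization): /d/ is a stop between vowels /i/ and /e/, so it spirantizes to the fricative [z]. /t/ is a stop between vowels /o/ and /o/, so it spirantizes to the fricative [s]. /seideotosoagh/ → seizeososoagh.
Rule 3 (intervocalic voicing): /s/ is a voiceless obstruent between vowels /o/ and /o/, so it voices to [z]. /s/ is a voiceless obstruent between vowels /o/ and /o/, so it voices to [z]. /seizeososoagh/ → seizeozozoagh.
Rule 4 (final cluster simplification): /h/ is the second consonant of a word-final cluster /gh/, so it deletes. /seizeozozoagh/ → seizeozozoag.

seizeozozoag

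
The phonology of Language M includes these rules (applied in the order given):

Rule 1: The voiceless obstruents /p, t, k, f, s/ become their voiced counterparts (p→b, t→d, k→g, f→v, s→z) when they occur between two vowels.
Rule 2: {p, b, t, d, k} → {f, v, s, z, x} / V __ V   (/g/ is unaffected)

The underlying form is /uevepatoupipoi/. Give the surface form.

Rule 1 (intervocalic voicing): /p/ is a voiceless obstruent between vowels /e/ and /a/, so it voices to [b]. /t/ is a voiceless obstruent between vowels /a/ and /o/, so it voices to [d]. /p/ is a voiceless obstruent between vowels /u/ and /i/, so it voices to [b]. /p/ is a voiceless obstruent between vowels /i/ and /o/, so it voices to [b]. /uevepatoupipoi/ → uevebadoubiboi.
Rule 2 (intervocalic spirantization): /b/ is a stop between vowels /e/ and /a/, so it spirantizes to the fricative [v]. /d/ is a stop between vowels /a/ and /o/, so it spirantizes to the fricative [z]. /b/ is a stop between vowels /u/ and /i/, so it spirantizes to the fricative [v]. /b/ is a stop between vowels /i/ and /o/, so it spirantizes to the fricative [v]. /uevebadoubiboi/ → uevevazouvivoi.

uevevazouvivoi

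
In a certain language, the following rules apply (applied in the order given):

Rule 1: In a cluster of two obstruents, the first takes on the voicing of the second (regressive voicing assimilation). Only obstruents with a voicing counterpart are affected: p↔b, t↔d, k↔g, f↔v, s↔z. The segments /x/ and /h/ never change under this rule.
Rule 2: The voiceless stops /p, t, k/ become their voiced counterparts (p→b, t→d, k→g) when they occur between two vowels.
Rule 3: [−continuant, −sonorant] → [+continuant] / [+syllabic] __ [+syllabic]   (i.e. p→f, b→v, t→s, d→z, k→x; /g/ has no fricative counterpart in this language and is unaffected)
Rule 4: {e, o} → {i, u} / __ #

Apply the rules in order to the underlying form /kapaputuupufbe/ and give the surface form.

kavavuzuuvuvbi

Rule 1 (regressive voicing assimilation): /f/ precedes the voiced obstruent /b/, so it voices to [v] by assimilation. /kapaputuupufbe/ → kapaputuupuvbe.
Rule 2 (intervocalic voicing): /p/ is a voiceless stop between vowels /a/ and /a/, so it voices to [b]. /p/ is a voiceless stop between vowels /a/ and /u/, so it voices to [b]. /t/ is a voiceless stop between vowels /u/ and /u/, so it voices to [d]. /p/ is a voiceless stop between vowels /u/ and /u/, so it voices to [b]. /kapaputuupuvbe/ → kababuduubuvbe.
Rule 3 (intervocalic spirantization): /b/ is a stop between vowels /a/ and /a/, so it spirantizes to the fricative [v]. /b/ is a stop between vowels /a/ and /u/, so it spirantizes to the fricative [v]. /d/ is a stop between vowels /u/ and /u/, so it spirantizes to the fricative [z]. /b/ is a stop between vowels /u/ and /u/, so it spirantizes to the fricative [v]. /kababuduubuvbe/ → kavavuzuuvuvbe.
Rule 4 (final vowel raising): /e/ is a mid vowel in word-final position, so it raises to [i]. /kavavuzuuvuvbe/ → kavavuzuuvuvbi.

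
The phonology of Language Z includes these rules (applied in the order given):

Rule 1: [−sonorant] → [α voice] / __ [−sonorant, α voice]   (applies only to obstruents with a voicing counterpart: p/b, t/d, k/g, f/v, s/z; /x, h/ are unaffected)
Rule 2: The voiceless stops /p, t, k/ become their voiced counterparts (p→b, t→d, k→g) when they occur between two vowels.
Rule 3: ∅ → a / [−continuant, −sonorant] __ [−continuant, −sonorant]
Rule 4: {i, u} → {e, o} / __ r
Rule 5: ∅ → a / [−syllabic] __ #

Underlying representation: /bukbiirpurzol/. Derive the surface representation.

Rule 1 (regressive voicing assimilation): /k/ precedes the voiced obstruent /b/, so it voices to [g] by assimilation. /bukbiirpurzol/ → bugbiirpurzol.
Rule 2 (intervocalic voicing): no segment meets the environment; /bugbiirpurzol/ is unchanged.
Rule 3 (stop-cluster a-epenthesis): /g/ and /b/ form a stop–stop cluster, so [a] is inserted between them. /bugbiirpurzol/ → bugabiirpurzol.
Rule 4 (pre-rhotic lowering): /i/ is a high vowel immediately before /r/, so it lowers to [e]. /u/ is a high vowel immediately before /r/, so it lowers to [o]. /bugabiirpurzol/ → bugabierporzol.
Rule 5 (final a-epenthesis): the form ends in the consonant /l/, so [a] is inserted word-finally. /bugabierporzol/ → bugabierporzola.

bugabierporzola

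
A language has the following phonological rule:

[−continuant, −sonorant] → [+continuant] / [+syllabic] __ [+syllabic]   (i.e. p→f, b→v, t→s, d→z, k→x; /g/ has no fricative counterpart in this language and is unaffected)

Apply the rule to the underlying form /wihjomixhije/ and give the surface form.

wihjomixhije

No segment of /wihjomixhije/ meets the structural description of the rule, so the form surfaces unchanged.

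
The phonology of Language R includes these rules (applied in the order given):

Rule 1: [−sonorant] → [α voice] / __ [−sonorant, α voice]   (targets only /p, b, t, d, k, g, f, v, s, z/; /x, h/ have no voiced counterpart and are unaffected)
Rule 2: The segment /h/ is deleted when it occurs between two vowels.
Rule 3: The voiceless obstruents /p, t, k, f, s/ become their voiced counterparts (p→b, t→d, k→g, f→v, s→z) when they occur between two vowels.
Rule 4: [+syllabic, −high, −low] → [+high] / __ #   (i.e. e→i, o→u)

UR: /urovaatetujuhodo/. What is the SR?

Rule 1 (regressive voicing assimilation): no segment meets the environment; /urovaatetujuhodo/ is unchanged.
Rule 2 (intervocalic h-deletion): /h/ occurs between vowels /u/ and /o/, so it deletes. /urovaatetujuhodo/ → urovaatetujuodo.
Rule 3 (intervocalic voicing): /t/ is a voiceless obstruent between vowels /a/ and /e/, so it voices to [d]. /t/ is a voiceless obstruent between vowels /e/ and /u/, so it voices to [d]. /urovaatetujuodo/ → urovaadedujuodo.
Rule 4 (final vowel raising): /o/ is a mid vowel in word-final position, so it raises to [u]. /urovaadedujuodo/ → urovaadedujuodu.

urovaadedujuodu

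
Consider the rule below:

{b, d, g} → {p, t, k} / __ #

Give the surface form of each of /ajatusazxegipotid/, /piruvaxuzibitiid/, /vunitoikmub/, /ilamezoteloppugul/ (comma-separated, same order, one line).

/ajatusazxegipotid/: /d/ is a voiced stop in word-final position, so it devoices to [t]. → [ajatusazxegipotit].
/piruvaxuzibitiid/: /d/ is a voiced stop in word-final position, so it devoices to [t]. → [piruvaxuzibitiit].
/vunitoikmub/: /b/ is a voiced stop in word-final position, so it devoices to [p]. → [vunitoikmup].
/ilamezoteloppugul/: the rule's environment is not met; surfaces unchanged as [ilamezoteloppugul].

ajatusazxegipotit, piruvaxuzibitiit, vunitoikmup, ilamezoteloppugul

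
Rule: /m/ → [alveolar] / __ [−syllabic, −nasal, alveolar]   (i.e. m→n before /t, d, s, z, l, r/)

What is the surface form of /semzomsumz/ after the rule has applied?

/m/ precedes the alveolar consonant /z/, so it assimilates in place to [n].
/m/ precedes the alveolar consonant /s/, so it assimilates in place to [n].
/m/ precedes the alveolar consonant /z/, so it assimilates in place to [n].
Surface form: [senzonsunz].

senzonsunz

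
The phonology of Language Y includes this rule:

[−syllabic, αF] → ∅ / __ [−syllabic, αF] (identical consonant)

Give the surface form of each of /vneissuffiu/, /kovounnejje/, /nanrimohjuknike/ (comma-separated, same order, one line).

vneisufiu, kovouneje, nanrimohjuknike

/vneissuffiu/: /ss/ is a geminate; the first /s/ deletes. /ff/ is a geminate; the first /f/ deletes. → [vneisufiu].
/kovounnejje/: /nn/ is a geminate; the first /n/ deletes. /jj/ is a geminate; the first /j/ deletes. → [kovouneje].
/nanrimohjuknike/: the rule's environment is not met; surfaces unchanged as [nanrimohjuknike].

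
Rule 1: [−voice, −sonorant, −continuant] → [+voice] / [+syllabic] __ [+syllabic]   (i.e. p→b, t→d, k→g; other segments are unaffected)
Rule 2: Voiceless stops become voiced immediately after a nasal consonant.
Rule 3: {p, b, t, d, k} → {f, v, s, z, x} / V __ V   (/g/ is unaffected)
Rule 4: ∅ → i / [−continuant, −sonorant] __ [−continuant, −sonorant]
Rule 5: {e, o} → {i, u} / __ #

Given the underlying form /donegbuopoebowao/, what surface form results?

donegibuovoevowau

Rule 1 (intervocalic voicing): /p/ is a voiceless stop between vowels /o/ and /o/, so it voices to [b]. /donegbuopoebowao/ → donegbuoboebowao.
Rule 2 (post-nasal voicing): no segment meets the environment; /donegbuoboebowao/ is unchanged.
Rule 3 (intervocalic spirantization): /b/ is a stop between vowels /o/ and /o/, so it spirantizes to the fricative [v]. /b/ is a stop between vowels /e/ and /o/, so it spirantizes to the fricative [v]. /donegbuoboebowao/ → donegbuovoevowao.
Rule 4 (stop-cluster i-epenthesis): /g/ and /b/ form a stop–stop cluster, so [i] is inserted between them. /donegbuovoevowao/ → donegibuovoevowao.
Rule 5 (final vowel raising): /o/ is a mid vowel in word-final position, so it raises to [u]. /donegibuovoevowao/ → donegibuovoevowau.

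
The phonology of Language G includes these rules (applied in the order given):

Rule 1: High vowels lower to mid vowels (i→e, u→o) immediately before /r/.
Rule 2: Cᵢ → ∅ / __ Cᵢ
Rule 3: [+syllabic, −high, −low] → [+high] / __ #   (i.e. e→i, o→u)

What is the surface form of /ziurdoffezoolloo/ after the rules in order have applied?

Rule 1 (pre-rhotic lowering): /u/ is a high vowel immediately before /r/, so it lowers to [o]. /ziurdoffezoolloo/ → ziordoffezoolloo.
Rule 2 (degemination): /ff/ is a geminate; the first /f/ deletes. /ll/ is a geminate; the first /l/ deletes. /ziordoffezoolloo/ → ziordofezooloo.
Rule 3 (final vowel raising): /o/ is a mid vowel in word-final position, so it raises to [u]. /ziordofezooloo/ → ziordofezoolou.

ziordofezoolou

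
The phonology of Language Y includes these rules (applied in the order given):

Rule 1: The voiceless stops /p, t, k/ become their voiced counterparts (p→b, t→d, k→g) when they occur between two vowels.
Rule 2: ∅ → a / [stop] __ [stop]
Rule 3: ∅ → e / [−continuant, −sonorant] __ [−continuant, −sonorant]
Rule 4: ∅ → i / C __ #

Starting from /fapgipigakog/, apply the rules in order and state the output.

Rule 1 (intervocalic voicing): /p/ is a voiceless stop between vowels /i/ and /i/, so it voices to [b]. /k/ is a voiceless stop between vowels /a/ and /o/, so it voices to [g]. /fapgipigakog/ → fapgibigagog.
Rule 2 (stop-cluster a-epenthesis): /p/ and /g/ form a stop–stop cluster, so [a] is inserted between them. /fapgibigagog/ → fapagibigagog.
Rule 3 (stop-cluster e-epenthesis): no segment meets the environment; /fapagibigagog/ is unchanged.
Rule 4 (final i-epenthesis): the form ends in the consonant /g/, so [i] is inserted word-finally. /fapagibigagog/ → fapagibigagogi.

fapagibigagogi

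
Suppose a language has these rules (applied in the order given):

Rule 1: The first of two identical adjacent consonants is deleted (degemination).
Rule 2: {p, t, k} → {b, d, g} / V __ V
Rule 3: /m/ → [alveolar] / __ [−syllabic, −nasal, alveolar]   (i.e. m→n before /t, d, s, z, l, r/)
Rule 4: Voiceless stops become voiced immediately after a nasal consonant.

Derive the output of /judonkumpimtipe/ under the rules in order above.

Rule 1 (degemination): no segment meets the environment; /judonkumpimtipe/ is unchanged.
Rule 2 (intervocalic voicing): /p/ is a voiceless stop between vowels /i/ and /e/, so it voices to [b]. /judonkumpimtipe/ → judonkumpimtibe.
Rule 3 (nasal place assimilation): /m/ precedes the alveolar consonant /t/, so it assimilates in place to [n]. /judonkumpimtibe/ → judonkumpintibe.
Rule 4 (post-nasal voicing): /k/ is a voiceless stop immediately after the nasal /n/, so it voices to [g]. /p/ is a voiceless stop immediately after the nasal /m/, so it voices to [b]. /t/ is a voiceless stop immediately after the nasal /n/, so it voices to [d]. /judonkumpintibe/ → judongumbindibe.

judongumbindibe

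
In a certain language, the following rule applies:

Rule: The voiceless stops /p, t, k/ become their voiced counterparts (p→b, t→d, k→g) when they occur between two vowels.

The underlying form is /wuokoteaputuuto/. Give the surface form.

/k/ is a voiceless stop between vowels /o/ and /o/, so it voices to [g].
/t/ is a voiceless stop between vowels /o/ and /e/, so it voices to [d].
/p/ is a voiceless stop between vowels /a/ and /u/, so it voices to [b].
/t/ is a voiceless stop between vowels /u/ and /u/, so it voices to [d].
/t/ is a voiceless stop between vowels /u/ and /o/, so it voices to [d].
Surface form: [wuogodeabuduudo].

wuogodeabuduudo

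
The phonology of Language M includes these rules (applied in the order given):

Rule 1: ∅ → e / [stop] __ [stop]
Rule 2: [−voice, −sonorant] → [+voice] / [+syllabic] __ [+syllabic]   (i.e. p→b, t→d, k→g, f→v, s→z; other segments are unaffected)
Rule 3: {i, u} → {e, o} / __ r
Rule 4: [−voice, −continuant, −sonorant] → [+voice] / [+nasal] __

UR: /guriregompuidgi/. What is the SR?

goreregombuidegi

Rule 1 (stop-cluster e-epenthesis): /d/ and /g/ form a stop–stop cluster, so [e] is inserted between them. /guriregompuidgi/ → guriregompuidegi.
Rule 2 (intervocalic voicing): no segment meets the environment; /guriregompuidegi/ is unchanged.
Rule 3 (pre-rhotic lowering): /u/ is a high vowel immediately before /r/, so it lowers to [o]. /i/ is a high vowel immediately before /r/, so it lowers to [e]. /guriregompuidegi/ → goreregompuidegi.
Rule 4 (post-nasal voicing): /p/ is a voiceless stop immediately after the nasal /m/, so it voices to [b]. /goreregompuidegi/ → goreregombuidegi.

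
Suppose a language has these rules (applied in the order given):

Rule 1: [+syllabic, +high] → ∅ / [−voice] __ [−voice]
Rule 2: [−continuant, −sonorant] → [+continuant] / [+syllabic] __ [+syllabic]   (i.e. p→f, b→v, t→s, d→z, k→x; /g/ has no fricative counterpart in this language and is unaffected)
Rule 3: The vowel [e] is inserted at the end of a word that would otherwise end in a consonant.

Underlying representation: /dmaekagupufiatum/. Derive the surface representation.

Rule 1 (high vowel syncope): /u/ is a high vowel flanked by voiceless consonants /p/ and /f/, so it deletes. /dmaekagupufiatum/ → dmaekagupfiatum.
Rule 2 (intervocalic spirantization): /k/ is a stop between vowels /e/ and /a/, so it spirantizes to the fricative [x]. /t/ is a stop between vowels /a/ and /u/, so it spirantizes to the fricative [s]. /dmaekagupfiatum/ → dmaexagupfiasum.
Rule 3 (final e-epenthesis): the form ends in the consonant /m/, so [e] is inserted word-finally. /dmaexagupfiasum/ → dmaexagupfiasume.

dmaexagupfiasume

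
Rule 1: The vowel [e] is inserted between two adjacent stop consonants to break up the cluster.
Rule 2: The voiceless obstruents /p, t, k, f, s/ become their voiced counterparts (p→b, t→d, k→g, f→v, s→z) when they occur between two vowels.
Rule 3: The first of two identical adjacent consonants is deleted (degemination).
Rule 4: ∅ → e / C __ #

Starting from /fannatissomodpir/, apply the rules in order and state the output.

fanadisomodebire

Rule 1 (stop-cluster e-epenthesis): /d/ and /p/ form a stop–stop cluster, so [e] is inserted between them. /fannatissomodpir/ → fannatissomodepir.
Rule 2 (intervocalic voicing): /t/ is a voiceless obstruent between vowels /a/ and /i/, so it voices to [d]. /p/ is a voiceless obstruent between vowels /e/ and /i/, so it voices to [b]. /fannatissomodepir/ → fannadissomodebir.
Rule 3 (degemination): /nn/ is a geminate; the first /n/ deletes. /ss/ is a geminate; the first /s/ deletes. /fannadissomodebir/ → fanadisomodebir.
Rule 4 (final e-epenthesis): the form ends in the consonant /r/, so [e] is inserted word-finally. /fanadisomodebir/ → fanadisomodebire.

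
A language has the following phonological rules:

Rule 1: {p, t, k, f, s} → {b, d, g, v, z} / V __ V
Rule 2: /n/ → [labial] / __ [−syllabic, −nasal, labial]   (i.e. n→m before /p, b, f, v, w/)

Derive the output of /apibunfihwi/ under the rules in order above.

abibumfihwi

Rule 1 (intervocalic voicing): /p/ is a voiceless obstruent between vowels /a/ and /i/, so it voices to [b]. /apibunfihwi/ → abibunfihwi.
Rule 2 (nasal place assimilation): /n/ precedes the labial consonant /f/, so it assimilates in place to [m]. /abibunfihwi/ → abibumfihwi.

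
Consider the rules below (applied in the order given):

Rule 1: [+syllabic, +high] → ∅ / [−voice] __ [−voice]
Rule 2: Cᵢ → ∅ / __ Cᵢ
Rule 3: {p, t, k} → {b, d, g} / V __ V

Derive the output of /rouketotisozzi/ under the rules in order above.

Rule 1 (high vowel syncope): /i/ is a high vowel flanked by voiceless consonants /t/ and /s/, so it deletes. /rouketotisozzi/ → rouketotsozzi.
Rule 2 (degemination): /zz/ is a geminate; the first /z/ deletes. /rouketotsozzi/ → rouketotsozi.
Rule 3 (intervocalic voicing): /k/ is a voiceless stop between vowels /u/ and /e/, so it voices to [g]. /t/ is a voiceless stop between vowels /e/ and /o/, so it voices to [d]. /rouketotsozi/ → rougedotsozi.

rougedotsozi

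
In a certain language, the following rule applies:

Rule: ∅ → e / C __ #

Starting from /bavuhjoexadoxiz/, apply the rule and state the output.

bavuhjoexadoxize

the form ends in the consonant /z/, so [e] is inserted word-finally.
Surface form: [bavuhjoexadoxize].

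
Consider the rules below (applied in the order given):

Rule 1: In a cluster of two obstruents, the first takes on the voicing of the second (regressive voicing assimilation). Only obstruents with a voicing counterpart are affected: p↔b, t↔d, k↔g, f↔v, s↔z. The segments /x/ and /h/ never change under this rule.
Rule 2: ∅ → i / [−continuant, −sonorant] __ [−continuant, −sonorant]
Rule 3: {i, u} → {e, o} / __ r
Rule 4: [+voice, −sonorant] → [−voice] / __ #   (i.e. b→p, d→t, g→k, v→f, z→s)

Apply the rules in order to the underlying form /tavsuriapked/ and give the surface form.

tafsoriapiket

Rule 1 (regressive voicing assimilation): /v/ precedes the voiceless obstruent /s/, so it devoices to [f] by assimilation. /tavsuriapked/ → tafsuriapked.
Rule 2 (stop-cluster i-epenthesis): /p/ and /k/ form a stop–stop cluster, so [i] is inserted between them. /tafsuriapked/ → tafsuriapiked.
Rule 3 (pre-rhotic lowering): /u/ is a high vowel immediately before /r/, so it lowers to [o]. /tafsuriapiked/ → tafsoriapiked.
Rule 4 (final devoicing): /d/ is a voiced obstruent in word-final position, so it devoices to [t]. /tafsoriapiked/ → tafsoriapiket.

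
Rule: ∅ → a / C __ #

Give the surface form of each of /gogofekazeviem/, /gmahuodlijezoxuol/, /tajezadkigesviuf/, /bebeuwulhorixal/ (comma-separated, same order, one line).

/gogofekazeviem/: the form ends in the consonant /m/, so [a] is inserted word-finally. → [gogofekazeviema].
/gmahuodlijezoxuol/: the form ends in the consonant /l/, so [a] is inserted word-finally. → [gmahuodlijezoxuola].
/tajezadkigesviuf/: the form ends in the consonant /f/, so [a] is inserted word-finally. → [tajezadkigesviufa].
/bebeuwulhorixal/: the form ends in the consonant /l/, so [a] is inserted word-finally. → [bebeuwulhorixala].

gogofekazeviema, gmahuodlijezoxuola, tajezadkigesviufa, bebeuwulhorixala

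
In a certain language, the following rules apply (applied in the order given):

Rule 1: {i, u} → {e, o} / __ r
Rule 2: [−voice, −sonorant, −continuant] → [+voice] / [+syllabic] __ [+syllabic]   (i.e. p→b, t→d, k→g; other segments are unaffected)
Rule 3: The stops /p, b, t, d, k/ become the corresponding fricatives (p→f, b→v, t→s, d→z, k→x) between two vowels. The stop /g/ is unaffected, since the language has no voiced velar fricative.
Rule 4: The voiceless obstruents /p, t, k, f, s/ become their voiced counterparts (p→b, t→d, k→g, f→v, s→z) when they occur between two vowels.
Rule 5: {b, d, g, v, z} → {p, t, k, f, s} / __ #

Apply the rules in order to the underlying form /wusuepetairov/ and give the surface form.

wuzuevezaerof

Rule 1 (pre-rhotic lowering): /i/ is a high vowel immediately before /r/, so it lowers to [e]. /wusuepetairov/ → wusuepetaerov.
Rule 2 (intervocalic voicing): /p/ is a voiceless stop between vowels /e/ and /e/, so it voices to [b]. /t/ is a voiceless stop between vowels /e/ and /a/, so it voices to [d]. /wusuepetaerov/ → wusuebedaerov.
Rule 3 (intervocalic spirantization): /b/ is a stop between vowels /e/ and /e/, so it spirantizes to the fricative [v]. /d/ is a stop between vowels /e/ and /a/, so it spirantizes to the fricative [z]. /wusuebedaerov/ → wusuevezaerov.
Rule 4 (intervocalic voicing): /s/ is a voiceless obstruent between vowels /u/ and /u/, so it voices to [z]. /wusuevezaerov/ → wuzuevezaerov.
Rule 5 (final devoicing): /v/ is a voiced obstruent in word-final position, so it devoices to [f]. /wuzuevezaerov/ → wuzuevezaerof.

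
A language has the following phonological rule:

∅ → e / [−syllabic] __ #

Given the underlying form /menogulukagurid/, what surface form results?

the form ends in the consonant /d/, so [e] is inserted word-finally.
Surface form: [menogulukaguride].

menogulukaguride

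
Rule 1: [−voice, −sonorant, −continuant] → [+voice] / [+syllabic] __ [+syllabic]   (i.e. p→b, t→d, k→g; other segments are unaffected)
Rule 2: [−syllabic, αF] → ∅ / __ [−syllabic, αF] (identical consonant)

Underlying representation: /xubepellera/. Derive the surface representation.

xubebelera

Rule 1 (intervocalic voicing): /p/ is a voiceless stop between vowels /e/ and /e/, so it voices to [b]. /xubepellera/ → xubebellera.
Rule 2 (degemination): /ll/ is a geminate; the first /l/ deletes. /xubebellera/ → xubebelera.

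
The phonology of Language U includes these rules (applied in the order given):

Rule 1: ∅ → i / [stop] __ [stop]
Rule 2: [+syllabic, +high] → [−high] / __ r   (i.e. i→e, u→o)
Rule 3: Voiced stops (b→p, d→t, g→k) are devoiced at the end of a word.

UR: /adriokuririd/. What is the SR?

adriokorerit

Rule 1 (stop-cluster i-epenthesis): no segment meets the environment; /adriokuririd/ is unchanged.
Rule 2 (pre-rhotic lowering): /u/ is a high vowel immediately before /r/, so it lowers to [o]. /i/ is a high vowel immediately before /r/, so it lowers to [e]. /adriokuririd/ → adriokorerid.
Rule 3 (final devoicing): /d/ is a voiced stop in word-final position, so it devoices to [t]. /adriokorerid/ → adriokorerit.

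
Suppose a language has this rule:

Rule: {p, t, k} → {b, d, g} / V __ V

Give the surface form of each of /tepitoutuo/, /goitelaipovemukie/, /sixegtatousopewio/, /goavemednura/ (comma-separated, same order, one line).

tebidouduo, goidelaibovemugie, sixegtadousobewio, goavemednura

/tepitoutuo/: /p/ is a voiceless stop between vowels /e/ and /i/, so it voices to [b]. /t/ is a voiceless stop between vowels /i/ and /o/, so it voices to [d]. /t/ is a voiceless stop between vowels /u/ and /u/, so it voices to [d]. → [tebidouduo].
/goitelaipovemukie/: /t/ is a voiceless stop between vowels /i/ and /e/, so it voices to [d]. /p/ is a voiceless stop between vowels /i/ and /o/, so it voices to [b]. /k/ is a voiceless stop between vowels /u/ and /i/, so it voices to [g]. → [goidelaibovemugie].
/sixegtatousopewio/: /t/ is a voiceless stop between vowels /a/ and /o/, so it voices to [d]. /p/ is a voiceless stop between vowels /o/ and /e/, so it voices to [b]. → [sixegtadousobewio].
/goavemednura/: the rule's environment is not met; surfaces unchanged as [goavemednura].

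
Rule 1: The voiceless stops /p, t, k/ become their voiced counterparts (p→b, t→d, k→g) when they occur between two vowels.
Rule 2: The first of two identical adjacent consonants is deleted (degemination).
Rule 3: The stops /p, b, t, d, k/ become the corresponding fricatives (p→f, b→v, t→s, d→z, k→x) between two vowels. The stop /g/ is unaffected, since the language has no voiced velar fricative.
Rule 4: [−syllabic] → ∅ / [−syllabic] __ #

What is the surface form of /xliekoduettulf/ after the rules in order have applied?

xliegozuesul

Rule 1 (intervocalic voicing): /k/ is a voiceless stop between vowels /e/ and /o/, so it voices to [g]. /xliekoduettulf/ → xliegoduettulf.
Rule 2 (degemination): /tt/ is a geminate; the first /t/ deletes. /xliegoduettulf/ → xliegoduetulf.
Rule 3 (intervocalic spirantization): /d/ is a stop between vowels /o/ and /u/, so it spirantizes to the fricative [z]. /t/ is a stop between vowels /e/ and /u/, so it spirantizes to the fricative [s]. /xliegoduetulf/ → xliegozuesulf.
Rule 4 (final cluster simplification): /f/ is the second consonant of a word-final cluster /lf/, so it deletes. /xliegozuesulf/ → xliegozuesul.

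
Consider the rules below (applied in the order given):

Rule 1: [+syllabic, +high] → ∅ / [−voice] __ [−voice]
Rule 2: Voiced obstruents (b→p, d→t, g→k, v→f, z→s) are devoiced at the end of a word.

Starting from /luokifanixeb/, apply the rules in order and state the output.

luokfanixep

Rule 1 (high vowel syncope): /i/ is a high vowel flanked by voiceless consonants /k/ and /f/, so it deletes. /luokifanixeb/ → luokfanixeb.
Rule 2 (final devoicing): /b/ is a voiced obstruent in word-final position, so it devoices to [p]. /luokfanixeb/ → luokfanixep.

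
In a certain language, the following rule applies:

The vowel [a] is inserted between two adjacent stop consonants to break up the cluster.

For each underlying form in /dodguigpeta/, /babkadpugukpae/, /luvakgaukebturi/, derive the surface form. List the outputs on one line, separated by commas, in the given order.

dodaguigapeta, babakadapugukapae, luvakagaukebaturi

/dodguigpeta/: /d/ and /g/ form a stop–stop cluster, so [a] is inserted between them. /g/ and /p/ form a stop–stop cluster, so [a] is inserted between them. → [dodaguigapeta].
/babkadpugukpae/: /b/ and /k/ form a stop–stop cluster, so [a] is inserted between them. /d/ and /p/ form a stop–stop cluster, so [a] is inserted between them. /k/ and /p/ form a stop–stop cluster, so [a] is inserted between them. → [babakadapugukapae].
/luvakgaukebturi/: /k/ and /g/ form a stop–stop cluster, so [a] is inserted between them. /b/ and /t/ form a stop–stop cluster, so [a] is inserted between them. → [luvakagaukebaturi].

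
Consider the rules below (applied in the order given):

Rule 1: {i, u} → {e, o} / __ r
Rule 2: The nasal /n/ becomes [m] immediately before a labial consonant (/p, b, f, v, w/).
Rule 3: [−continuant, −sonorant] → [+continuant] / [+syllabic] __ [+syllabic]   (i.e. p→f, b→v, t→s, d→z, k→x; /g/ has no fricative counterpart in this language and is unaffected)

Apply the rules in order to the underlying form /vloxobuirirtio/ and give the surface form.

Rule 1 (pre-rhotic lowering): /i/ is a high vowel immediately before /r/, so it lowers to [e]. /i/ is a high vowel immediately before /r/, so it lowers to [e]. /vloxobuirirtio/ → vloxobuerertio.
Rule 2 (nasal place assimilation): no segment meets the environment; /vloxobuerertio/ is unchanged.
Rule 3 (intervocalic spirantization): /b/ is a stop between vowels /o/ and /u/, so it spirantizes to the fricative [v]. /vloxobuerertio/ → vloxovuerertio.

vloxovuerertio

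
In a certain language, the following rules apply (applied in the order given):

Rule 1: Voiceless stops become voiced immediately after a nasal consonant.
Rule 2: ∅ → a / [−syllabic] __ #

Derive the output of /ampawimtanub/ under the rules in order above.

ambawimdanuba

Rule 1 (post-nasal voicing): /p/ is a voiceless stop immediately after the nasal /m/, so it voices to [b]. /t/ is a voiceless stop immediately after the nasal /m/, so it voices to [d]. /ampawimtanub/ → ambawimdanub.
Rule 2 (final a-epenthesis): the form ends in the consonant /b/, so [a] is inserted word-finally. /ambawimdanub/ → ambawimdanuba.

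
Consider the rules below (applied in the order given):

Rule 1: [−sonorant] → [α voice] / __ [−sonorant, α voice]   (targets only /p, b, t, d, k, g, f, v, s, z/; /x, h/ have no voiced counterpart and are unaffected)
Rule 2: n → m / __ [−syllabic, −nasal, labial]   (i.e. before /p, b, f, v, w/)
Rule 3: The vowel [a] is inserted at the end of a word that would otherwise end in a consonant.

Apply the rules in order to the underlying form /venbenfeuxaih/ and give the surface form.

Rule 1 (regressive voicing assimilation): no segment meets the environment; /venbenfeuxaih/ is unchanged.
Rule 2 (nasal place assimilation): /n/ precedes the labial consonant /b/, so it assimilates in place to [m]. /n/ precedes the labial consonant /f/, so it assimilates in place to [m]. /venbenfeuxaih/ → vembemfeuxaih.
Rule 3 (final a-epenthesis): the form ends in the consonant /h/, so [a] is inserted word-finally. /vembemfeuxaih/ → vembemfeuxaiha.

vembemfeuxaiha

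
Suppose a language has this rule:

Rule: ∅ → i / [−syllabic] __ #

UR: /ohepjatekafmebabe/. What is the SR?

ohepjatekafmebabe

No segment of /ohepjatekafmebabe/ meets the structural description of the rule, so the form surfaces unchanged.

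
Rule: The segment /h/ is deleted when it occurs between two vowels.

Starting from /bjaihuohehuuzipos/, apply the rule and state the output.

/h/ occurs between vowels /i/ and /u/, so it deletes.
/h/ occurs between vowels /o/ and /e/, so it deletes.
/h/ occurs between vowels /e/ and /u/, so it deletes.
Surface form: [bjaiuoeuuzipos].

bjaiuoeuuzipos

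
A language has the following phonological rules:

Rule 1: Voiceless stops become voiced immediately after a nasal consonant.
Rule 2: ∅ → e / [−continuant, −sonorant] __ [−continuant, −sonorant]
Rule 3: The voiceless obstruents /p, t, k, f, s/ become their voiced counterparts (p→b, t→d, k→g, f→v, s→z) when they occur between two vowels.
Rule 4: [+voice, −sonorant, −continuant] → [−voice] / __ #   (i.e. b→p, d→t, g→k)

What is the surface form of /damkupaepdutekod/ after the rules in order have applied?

Rule 1 (post-nasal voicing): /k/ is a voiceless stop immediately after the nasal /m/, so it voices to [g]. /damkupaepdutekod/ → damgupaepdutekod.
Rule 2 (stop-cluster e-epenthesis): /p/ and /d/ form a stop–stop cluster, so [e] is inserted between them. /damgupaepdutekod/ → damgupaepedutekod.
Rule 3 (intervocalic voicing): /p/ is a voiceless obstruent between vowels /u/ and /a/, so it voices to [b]. /p/ is a voiceless obstruent between vowels /e/ and /e/, so it voices to [b]. /t/ is a voiceless obstruent between vowels /u/ and /e/, so it voices to [d]. /k/ is a voiceless obstruent between vowels /e/ and /o/, so it voices to [g]. /damgupaepedutekod/ → damgubaebedudegod.
Rule 4 (final devoicing): /d/ is a voiced stop in word-final position, so it devoices to [t]. /damgubaebedudegod/ → damgubaebedudegot.

damgubaebedudegot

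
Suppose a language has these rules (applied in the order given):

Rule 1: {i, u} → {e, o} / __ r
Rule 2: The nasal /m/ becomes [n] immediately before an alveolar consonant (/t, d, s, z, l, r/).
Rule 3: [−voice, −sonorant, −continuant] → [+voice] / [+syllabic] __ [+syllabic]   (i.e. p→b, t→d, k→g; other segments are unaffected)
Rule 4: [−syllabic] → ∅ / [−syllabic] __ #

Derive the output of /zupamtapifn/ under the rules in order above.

Rule 1 (pre-rhotic lowering): no segment meets the environment; /zupamtapifn/ is unchanged.
Rule 2 (nasal place assimilation): /m/ precedes the alveolar consonant /t/, so it assimilates in place to [n]. /zupamtapifn/ → zupantapifn.
Rule 3 (intervocalic voicing): /p/ is a voiceless stop between vowels /u/ and /a/, so it voices to [b]. /p/ is a voiceless stop between vowels /a/ and /i/, so it voices to [b]. /zupantapifn/ → zubantabifn.
Rule 4 (final cluster simplification): /n/ is the second consonant of a word-final cluster /fn/, so it deletes. /zubantabifn/ → zubantabif.

zubantabif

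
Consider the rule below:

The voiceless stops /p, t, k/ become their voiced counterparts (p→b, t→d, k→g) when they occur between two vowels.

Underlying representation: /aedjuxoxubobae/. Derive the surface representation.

No segment of /aedjuxoxubobae/ meets the structural description of the rule, so the form surfaces unchanged.

aedjuxoxubobae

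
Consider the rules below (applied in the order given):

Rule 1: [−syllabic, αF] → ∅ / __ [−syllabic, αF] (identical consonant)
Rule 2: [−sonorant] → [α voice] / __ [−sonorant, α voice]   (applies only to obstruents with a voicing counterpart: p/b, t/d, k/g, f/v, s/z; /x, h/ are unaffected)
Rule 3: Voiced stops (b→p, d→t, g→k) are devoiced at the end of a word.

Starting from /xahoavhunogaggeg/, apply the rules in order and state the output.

xahoafhunogagek

Rule 1 (degemination): /gg/ is a geminate; the first /g/ deletes. /xahoavhunogaggeg/ → xahoavhunogageg.
Rule 2 (regressive voicing assimilation): /v/ precedes the voiceless obstruent /h/, so it devoices to [f] by assimilation. /xahoavhunogageg/ → xahoafhunogageg.
Rule 3 (final devoicing): /g/ is a voiced stop in word-final position, so it devoices to [k]. /xahoafhunogageg/ → xahoafhunogagek.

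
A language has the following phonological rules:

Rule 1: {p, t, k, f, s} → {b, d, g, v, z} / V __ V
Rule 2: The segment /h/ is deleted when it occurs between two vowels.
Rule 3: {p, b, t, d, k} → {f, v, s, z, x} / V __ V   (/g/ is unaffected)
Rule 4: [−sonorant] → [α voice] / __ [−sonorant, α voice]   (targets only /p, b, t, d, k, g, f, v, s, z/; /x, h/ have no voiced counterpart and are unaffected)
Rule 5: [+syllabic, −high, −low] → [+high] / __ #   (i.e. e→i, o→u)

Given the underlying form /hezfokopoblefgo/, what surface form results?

hesfogovoblevgu

Rule 1 (intervocalic voicing): /k/ is a voiceless obstruent between vowels /o/ and /o/, so it voices to [g]. /p/ is a voiceless obstruent between vowels /o/ and /o/, so it voices to [b]. /hezfokopoblefgo/ → hezfogoboblefgo.
Rule 2 (intervocalic h-deletion): no segment meets the environment; /hezfogoboblefgo/ is unchanged.
Rule 3 (intervocalic spirantization): /b/ is a stop between vowels /o/ and /o/, so it spirantizes to the fricative [v]. /hezfogoboblefgo/ → hezfogovoblefgo.
Rule 4 (regressive voicing assimilation): /z/ precedes the voiceless obstruent /f/, so it devoices to [s] by assimilation. /f/ precedes the voiced obstruent /g/, so it voices to [v] by assimilation. /hezfogovoblefgo/ → hesfogovoblevgo.
Rule 5 (final vowel raising): /o/ is a mid vowel in word-final position, so it raises to [u]. /hesfogovoblevgo/ → hesfogovoblevgu.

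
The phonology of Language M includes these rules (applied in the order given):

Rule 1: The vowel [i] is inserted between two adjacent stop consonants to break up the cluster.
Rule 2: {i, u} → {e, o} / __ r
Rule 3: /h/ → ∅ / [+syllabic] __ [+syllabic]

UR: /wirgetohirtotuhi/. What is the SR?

wergetoertotui

Rule 1 (stop-cluster i-epenthesis): no segment meets the environment; /wirgetohirtotuhi/ is unchanged.
Rule 2 (pre-rhotic lowering): /i/ is a high vowel immediately before /r/, so it lowers to [e]. /i/ is a high vowel immediately before /r/, so it lowers to [e]. /wirgetohirtotuhi/ → wergetohertotuhi.
Rule 3 (intervocalic h-deletion): /h/ occurs between vowels /o/ and /e/, so it deletes. /h/ occurs between vowels /u/ and /i/, so it deletes. /wergetohertotuhi/ → wergetoertotui.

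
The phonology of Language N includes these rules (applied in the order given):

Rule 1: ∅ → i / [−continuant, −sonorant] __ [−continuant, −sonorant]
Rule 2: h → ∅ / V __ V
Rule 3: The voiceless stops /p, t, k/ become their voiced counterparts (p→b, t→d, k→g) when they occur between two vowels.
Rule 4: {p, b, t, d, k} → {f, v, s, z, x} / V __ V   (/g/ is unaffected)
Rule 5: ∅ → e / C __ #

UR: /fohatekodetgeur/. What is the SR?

Rule 1 (stop-cluster i-epenthesis): /t/ and /g/ form a stop–stop cluster, so [i] is inserted between them. /fohatekodetgeur/ → fohatekodetigeur.
Rule 2 (intervocalic h-deletion): /h/ occurs between vowels /o/ and /a/, so it deletes. /fohatekodetigeur/ → foatekodetigeur.
Rule 3 (intervocalic voicing): /t/ is a voiceless stop between vowels /a/ and /e/, so it voices to [d]. /k/ is a voiceless stop between vowels /e/ and /o/, so it voices to [g]. /t/ is a voiceless stop between vowels /e/ and /i/, so it voices to [d]. /foatekodetigeur/ → foadegodedigeur.
Rule 4 (intervocalic spirantization): /d/ is a stop between vowels /a/ and /e/, so it spirantizes to the fricative [z]. /d/ is a stop between vowels /o/ and /e/, so it spirantizes to the fricative [z]. /d/ is a stop between vowels /e/ and /i/, so it spirantizes to the fricative [z]. /foadegodedigeur/ → foazegozezigeur.
Rule 5 (final e-epenthesis): the form ends in the consonant /r/, so [e] is inserted word-finally. /foazegozezigeur/ → foazegozezigeure.

foazegozezigeure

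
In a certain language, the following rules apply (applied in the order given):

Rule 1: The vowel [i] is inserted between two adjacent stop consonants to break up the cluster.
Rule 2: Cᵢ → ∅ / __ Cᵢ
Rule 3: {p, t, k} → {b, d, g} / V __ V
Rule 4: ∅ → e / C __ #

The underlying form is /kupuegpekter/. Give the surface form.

kubuegibegidere

Rule 1 (stop-cluster i-epenthesis): /g/ and /p/ form a stop–stop cluster, so [i] is inserted between them. /k/ and /t/ form a stop–stop cluster, so [i] is inserted between them. /kupuegpekter/ → kupuegipekiter.
Rule 2 (degemination): no segment meets the environment; /kupuegipekiter/ is unchanged.
Rule 3 (intervocalic voicing): /p/ is a voiceless stop between vowels /u/ and /u/, so it voices to [b]. /p/ is a voiceless stop between vowels /i/ and /e/, so it voices to [b]. /k/ is a voiceless stop between vowels /e/ and /i/, so it voices to [g]. /t/ is a voiceless stop between vowels /i/ and /e/, so it voices to [d]. /kupuegipekiter/ → kubuegibegider.
Rule 4 (final e-epenthesis): the form ends in the consonant /r/, so [e] is inserted word-finally. /kubuegibegider/ → kubuegibegidere.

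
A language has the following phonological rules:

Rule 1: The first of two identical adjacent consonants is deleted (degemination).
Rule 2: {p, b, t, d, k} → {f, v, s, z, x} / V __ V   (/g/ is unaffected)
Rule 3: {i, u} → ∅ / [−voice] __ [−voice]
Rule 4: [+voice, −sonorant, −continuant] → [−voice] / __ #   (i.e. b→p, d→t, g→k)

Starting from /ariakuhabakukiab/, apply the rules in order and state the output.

ariaxhavaxxiap

Rule 1 (degemination): no segment meets the environment; /ariakuhabakukiab/ is unchanged.
Rule 2 (intervocalic spirantization): /k/ is a stop between vowels /a/ and /u/, so it spirantizes to the fricative [x]. /b/ is a stop between vowels /a/ and /a/, so it spirantizes to the fricative [v]. /k/ is a stop between vowels /a/ and /u/, so it spirantizes to the fricative [x]. /k/ is a stop between vowels /u/ and /i/, so it spirantizes to the fricative [x]. /ariakuhabakukiab/ → ariaxuhavaxuxiab.
Rule 3 (high vowel syncope): /u/ is a high vowel flanked by voiceless consonants /x/ and /h/, so it deletes. /u/ is a high vowel flanked by voiceless consonants /x/ and /x/, so it deletes. /ariaxuhavaxuxiab/ → ariaxhavaxxiab.
Rule 4 (final devoicing): /b/ is a voiced stop in word-final position, so it devoices to [p]. /ariaxhavaxxiab/ → ariaxhavaxxiap.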